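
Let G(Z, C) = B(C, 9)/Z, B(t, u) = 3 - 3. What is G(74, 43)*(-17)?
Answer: 0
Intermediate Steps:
B(t, u) = 0
G(Z, C) = 0 (G(Z, C) = 0/Z = 0)
G(74, 43)*(-17) = 0*(-17) = 0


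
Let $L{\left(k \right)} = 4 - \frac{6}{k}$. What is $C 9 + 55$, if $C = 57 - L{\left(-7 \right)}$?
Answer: $\frac{3670}{7} \approx 524.29$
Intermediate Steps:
$L{\left(k \right)} = 4 - \frac{6}{k}$
$C = \frac{365}{7}$ ($C = 57 - \left(4 - \frac{6}{-7}\right) = 57 - \left(4 - - \frac{6}{7}\right) = 57 - \left(4 + \frac{6}{7}\right) = 57 - \frac{34}{7} = \frac{365}{7} \approx 52.143$)
$C 9 + 55 = \frac{365}{7} \cdot 9 + 55 = \frac{3285}{7} + 55 = \frac{3670}{7}$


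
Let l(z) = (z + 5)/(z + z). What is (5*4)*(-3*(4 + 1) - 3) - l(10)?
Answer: -1443/4 ≈ -360.75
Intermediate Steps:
l(z) = (5 + z)/(2*z) (l(z) = (5 + z)/((2*z)) = (5 + z)*(1/(2*z)) = (5 + z)/(2*z))
(5*4)*(-3*(4 + 1) - 3) - l(10) = (5*4)*(-3*(4 + 1) - 3) - (5 + 10)/(2*10) = 20*(-3*5 - 3) - 15/(2*10) = 20*(-15 - 3) - 1*¾ = 20*(-18) - ¾ = -360 - ¾ = -1443/4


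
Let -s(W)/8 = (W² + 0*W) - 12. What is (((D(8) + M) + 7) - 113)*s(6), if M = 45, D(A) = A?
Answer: 10176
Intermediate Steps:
s(W) = 96 - 8*W² (s(W) = -8*((W² + 0*W) - 12) = -8*((W² + 0) - 12) = -8*(W² - 12) = -8*(-12 + W²) = 96 - 8*W²)
(((D(8) + M) + 7) - 113)*s(6) = (((8 + 45) + 7) - 113)*(96 - 8*6²) = ((53 + 7) - 113)*(96 - 8*36) = (60 - 113)*(96 - 288) = -53*(-192) = 10176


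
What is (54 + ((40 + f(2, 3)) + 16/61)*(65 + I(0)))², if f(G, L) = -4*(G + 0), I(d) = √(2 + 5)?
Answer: 17244224964/3721 + 516458304*√7/3721 ≈ 5.0015e+6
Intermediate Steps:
I(d) = √7
f(G, L) = -4*G
(54 + ((40 + f(2, 3)) + 16/61)*(65 + I(0)))² = (54 + ((40 - 4*2) + 16/61)*(65 + √7))² = (54 + ((40 - 8) + 16*(1/61))*(65 + √7))² = (54 + (32 + 16/61)*(65 + √7))² = (54 + 1968*(65 + √7)/61)² = (54 + (127920/61 + 1968*√7/61))² = (131214/61 + 1968*√7/61)²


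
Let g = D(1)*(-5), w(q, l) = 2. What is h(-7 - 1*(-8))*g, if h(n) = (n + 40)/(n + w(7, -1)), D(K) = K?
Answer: -205/3 ≈ -68.333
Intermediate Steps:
g = -5 (g = 1*(-5) = -5)
h(n) = (40 + n)/(2 + n) (h(n) = (n + 40)/(n + 2) = (40 + n)/(2 + n))
h(-7 - 1*(-8))*g = ((40 + (-7 - 1*(-8)))/(2 + (-7 - 1*(-8))))*(-5) = ((40 + (-7 + 8))/(2 + (-7 + 8)))*(-5) = ((40 + 1)/(2 + 1))*(-5) = (41/3)*(-5) = -205/3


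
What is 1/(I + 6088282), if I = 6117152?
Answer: 1/12205434 ≈ 8.1931e-8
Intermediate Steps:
1/(I + 6088282) = 1/(6117152 + 6088282) = 1/12205434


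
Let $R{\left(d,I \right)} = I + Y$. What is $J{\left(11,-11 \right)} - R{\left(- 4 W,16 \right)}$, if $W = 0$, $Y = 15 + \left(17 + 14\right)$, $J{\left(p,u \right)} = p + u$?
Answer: $-62$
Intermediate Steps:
$Y = 46$ ($Y = 15 + 31 = 46$)
$R{\left(d,I \right)} = 46 + I$ ($R{\left(d,I \right)} = I + 46 = 46 + I$)
$J{\left(11,-11 \right)} - R{\left(- 4 W,16 \right)} = \left(11 - 11\right) - \left(46 + 16\right) = 0 - 62 = -62$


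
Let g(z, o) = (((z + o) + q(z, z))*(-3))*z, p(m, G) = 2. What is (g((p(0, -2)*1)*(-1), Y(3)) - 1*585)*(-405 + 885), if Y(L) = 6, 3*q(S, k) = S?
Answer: -271200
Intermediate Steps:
q(S, k) = S/3
g(z, o) = z*(-4*z - 3*o) (g(z, o) = (((z + o) + z/3)*(-3))*z = (((o + z) + z/3)*(-3))*z = ((o + 4*z/3)*(-3))*z = (-4*z - 3*o)*z = z*(-4*z - 3*o))
(g((p(0, -2)*1)*(-1), Y(3)) - 1*585)*(-405 + 885) = (-(2*1)*(-1)*(3*6 + 4*((2*1)*(-1))) - 1*585)*(-405 + 885) = (-2*(-1)*(18 + 4*(2*(-1))) - 585)*480 = (-1*(-2)*(18 + 4*(-2)) - 585)*480 = (-1*(-2)*(18 - 8) - 585)*480 = (-1*(-2)*10 - 585)*480 = (20 - 585)*480 = -565*480 = -271200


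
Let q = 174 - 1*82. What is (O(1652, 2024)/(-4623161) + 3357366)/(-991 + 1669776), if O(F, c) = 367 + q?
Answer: 15521643553467/7715061729385 ≈ 2.0119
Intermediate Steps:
q = 92 (q = 174 - 82 = 92)
O(F, c) = 459 (O(F, c) = 367 + 92 = 459)
(O(1652, 2024)/(-4623161) + 3357366)/(-991 + 1669776) = (459/(-4623161) + 3357366)/(-991 + 1669776) = (459*(-1/4623161) + 3357366)/1668785 = (-459/4623161 + 3357366)*(1/1668785) = (15521643553467/4623161)*(1/1668785) = 15521643553467/7715061729385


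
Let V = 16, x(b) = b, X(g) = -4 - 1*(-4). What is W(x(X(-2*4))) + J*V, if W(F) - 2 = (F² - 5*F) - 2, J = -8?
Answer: -128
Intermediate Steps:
X(g) = 0 (X(g) = -4 + 4 = 0)
W(F) = F² - 5*F (W(F) = 2 + ((F² - 5*F) - 2) = 2 + (-2 + F² - 5*F) = F² - 5*F)
W(x(X(-2*4))) + J*V = 0*(-5 + 0) - 8*16 = 0*(-5) - 128 = 0 - 128 = -128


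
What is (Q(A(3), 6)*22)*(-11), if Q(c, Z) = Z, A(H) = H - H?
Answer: -1452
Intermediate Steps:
A(H) = 0
(Q(A(3), 6)*22)*(-11) = (6*22)*(-11) = 132*(-11) = -1452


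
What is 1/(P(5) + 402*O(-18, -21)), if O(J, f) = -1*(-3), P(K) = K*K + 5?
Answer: 1/1236 ≈ 0.00080906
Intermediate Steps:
P(K) = 5 + K**2 (P(K) = K**2 + 5 = 5 + K**2)
O(J, f) = 3
1/(P(5) + 402*O(-18, -21)) = 1/((5 + 5**2) + 402*3) = 1/((5 + 25) + 1206) = 1/(30 + 1206) = 1/1236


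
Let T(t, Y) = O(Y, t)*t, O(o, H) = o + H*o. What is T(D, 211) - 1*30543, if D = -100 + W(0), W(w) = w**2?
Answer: 2058357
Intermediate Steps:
D = -100 (D = -100 + 0**2 = -100 + 0 = -100)
T(t, Y) = Y*t*(1 + t) (T(t, Y) = (Y*(1 + t))*t = Y*t*(1 + t))
T(D, 211) - 1*30543 = 211*(-100)*(1 - 100) - 1*30543 = 211*(-100)*(-99) - 30543 = 2088900 - 30543 = 2058357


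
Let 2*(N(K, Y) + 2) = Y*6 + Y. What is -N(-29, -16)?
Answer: 58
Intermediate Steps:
N(K, Y) = -2 + 7*Y/2 (N(K, Y) = -2 + (Y*6 + Y)/2 = -2 + (6*Y + Y)/2 = -2 + (7*Y)/2 = -2 + 7*Y/2)
-N(-29, -16) = -(-2 + (7/2)*(-16)) = -(-2 - 56) = -1*(-58) = 58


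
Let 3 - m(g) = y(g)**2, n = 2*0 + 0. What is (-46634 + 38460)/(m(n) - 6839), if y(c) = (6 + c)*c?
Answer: 4087/3418 ≈ 1.1957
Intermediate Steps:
y(c) = c*(6 + c)
n = 0 (n = 0 + 0 = 0)
m(g) = 3 - g**2*(6 + g)**2 (m(g) = 3 - (g*(6 + g))**2 = 3 - g**2*(6 + g)**2)
(-46634 + 38460)/(m(n) - 6839) = (-46634 + 38460)/((3 - 1*0**2*(6 + 0)**2) - 6839) = -8174/((3 - 1*0*6**2) - 6839) = -8174/((3 - 1*0*36) - 6839) = -8174/((3 + 0) - 6839) = -8174/(3 - 6839) = -8174/(-6836) = -8174*(-1/6836) = 4087/3418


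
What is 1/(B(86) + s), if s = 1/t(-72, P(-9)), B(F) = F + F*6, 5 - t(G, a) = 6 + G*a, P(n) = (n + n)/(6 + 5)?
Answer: 1307/786803 ≈ 0.0016612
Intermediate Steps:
P(n) = 2*n/11 (P(n) = (2*n)/11 = (2*n)*(1/11) = 2*n/11)
t(G, a) = -1 - G*a (t(G, a) = 5 - (6 + G*a) = 5 + (-6 - G*a) = -1 - G*a)
B(F) = 7*F (B(F) = F + 6*F = 7*F)
s = -11/1307 (s = 1/(-1 - 1*(-72)*(2/11)*(-9)) = 1/(-1 - 1*(-72)*(-18/11)) = 1/(-1 - 1296/11) = 1/(-1307/11) = -11/1307 ≈ -0.0084162)
1/(B(86) + s) = 1/(7*86 - 11/1307) = 1/(602 - 11/1307) = 1/(786803/1307) = 1307/786803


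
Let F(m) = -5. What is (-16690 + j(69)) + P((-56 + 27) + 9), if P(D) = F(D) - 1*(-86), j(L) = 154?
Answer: -16455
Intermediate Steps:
P(D) = 81 (P(D) = -5 - 1*(-86) = -5 + 86 = 81)
(-16690 + j(69)) + P((-56 + 27) + 9) = (-16690 + 154) + 81 = -16536 + 81 = -16455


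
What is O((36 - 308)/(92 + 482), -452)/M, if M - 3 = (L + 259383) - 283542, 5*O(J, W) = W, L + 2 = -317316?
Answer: 226/853685 ≈ 0.00026473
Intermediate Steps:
L = -317318 (L = -2 - 317316 = -317318)
O(J, W) = W/5
M = -341474 (M = 3 + ((-317318 + 259383) - 283542) = 3 + (-57935 - 283542) = 3 - 341477 = -341474)
O((36 - 308)/(92 + 482), -452)/M = ((⅕)*(-452))/(-341474) = -452/5*(-1/341474) = 226/853685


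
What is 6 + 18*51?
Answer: 924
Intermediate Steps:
6 + 18*51 = 6 + 918 = 924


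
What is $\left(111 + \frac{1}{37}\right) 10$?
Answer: $\frac{41080}{37} \approx 1110.3$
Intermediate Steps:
$\left(111 + \frac{1}{37}\right) 10 = \frac{4108}{37} \cdot 10 = \frac{41080}{37}$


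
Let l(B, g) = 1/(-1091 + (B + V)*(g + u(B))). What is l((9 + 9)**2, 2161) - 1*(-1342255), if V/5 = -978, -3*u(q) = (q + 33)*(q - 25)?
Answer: 204820903748396/152594629 ≈ 1.3423e+6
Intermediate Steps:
u(q) = -(-25 + q)*(33 + q)/3 (u(q) = -(q + 33)*(q - 25)/3 = -(33 + q)*(-25 + q)/3 = -(-25 + q)*(33 + q)/3)
V = -4890 (V = 5*(-978) = -4890)
l(B, g) = 1/(-1091 + (-4890 + B)*(275 + g - 8*B/3 - B**2/3)) (l(B, g) = 1/(-1091 + (B - 4890)*(g + (275 - 8*B/3 - B**2/3))) = 1/(-1091 + (-4890 + B)*(275 + g - 8*B/3 - B**2/3)))
l((9 + 9)**2, 2161) - 1*(-1342255) = 3/(-4037523 - ((9 + 9)**2)**3 - 14670*2161 + 4882*((9 + 9)**2)**2 + 39945*(9 + 9)**2 + 3*(9 + 9)**2*2161) - 1*(-1342255) = 3/(-4037523 - (18**2)**3 - 31701870 + 4882*(18**2)**2 + 39945*18**2 + 3*18**2*2161) + 1342255 = 3/(-4037523 - 1*324**3 - 31701870 + 4882*324**2 + 39945*324 + 3*324*2161) + 1342255 = 3/(-4037523 - 1*34012224 - 31701870 + 4882*104976 + 12942180 + 2100492) + 1342255 = 3/(-4037523 - 34012224 - 31701870 + 512492832 + 12942180 + 2100492) + 1342255 = 3/457783887 + 1342255 = 3*(1/457783887) + 1342255 = 1/152594629 + 1342255 = 204820903748396/152594629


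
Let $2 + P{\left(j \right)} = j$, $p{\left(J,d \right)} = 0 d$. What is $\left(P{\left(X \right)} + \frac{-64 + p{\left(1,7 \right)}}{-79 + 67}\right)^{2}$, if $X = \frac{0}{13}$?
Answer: $\frac{100}{9} \approx 11.111$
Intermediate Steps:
$p{\left(J,d \right)} = 0$
$X = 0$ ($X = 0 \cdot \frac{1}{13} = 0$)
$P{\left(j \right)} = -2 + j$
$\left(P{\left(X \right)} + \frac{-64 + p{\left(1,7 \right)}}{-79 + 67}\right)^{2} = \left(\left(-2 + 0\right) + \frac{-64 + 0}{-79 + 67}\right)^{2} = \left(-2 - \frac{64}{-12}\right)^{2} = \left(-2 - - \frac{16}{3}\right)^{2} = \left(-2 + \frac{16}{3}\right)^{2} = \left(\frac{10}{3}\right)^{2} = \frac{100}{9}$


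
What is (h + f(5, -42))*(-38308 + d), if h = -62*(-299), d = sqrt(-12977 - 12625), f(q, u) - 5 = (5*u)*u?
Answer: -1048221804 + 27363*I*sqrt(25602) ≈ -1.0482e+9 + 4.3782e+6*I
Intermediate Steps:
f(q, u) = 5 + 5*u**2 (f(q, u) = 5 + (5*u)*u = 5 + 5*u**2)
d = I*sqrt(25602) (d = sqrt(-25602) = I*sqrt(25602) ≈ 160.01*I)
h = 18538
(h + f(5, -42))*(-38308 + d) = (18538 + (5 + 5*(-42)**2))*(-38308 + I*sqrt(25602)) = (18538 + (5 + 5*1764))*(-38308 + I*sqrt(25602)) = (18538 + (5 + 8820))*(-38308 + I*sqrt(25602)) = (18538 + 8825)*(-38308 + I*sqrt(25602)) = 27363*(-38308 + I*sqrt(25602)) = -1048221804 + 27363*I*sqrt(25602)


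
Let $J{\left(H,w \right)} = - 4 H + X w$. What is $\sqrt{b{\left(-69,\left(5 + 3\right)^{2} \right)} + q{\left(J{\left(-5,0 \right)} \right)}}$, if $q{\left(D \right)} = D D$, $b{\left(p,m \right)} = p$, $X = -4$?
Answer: $\sqrt{331} \approx 18.193$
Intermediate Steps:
$J{\left(H,w \right)} = - 4 H - 4 w$
$q{\left(D \right)} = D^{2}$
$\sqrt{b{\left(-69,\left(5 + 3\right)^{2} \right)} + q{\left(J{\left(-5,0 \right)} \right)}} = \sqrt{-69 + \left(\left(-4\right) \left(-5\right) - 0\right)^{2}} = \sqrt{-69 + \left(20 + 0\right)^{2}} = \sqrt{-69 + 20^{2}} = \sqrt{-69 + 400} = \sqrt{331}$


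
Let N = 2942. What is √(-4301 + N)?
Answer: 3*I*√151 ≈ 36.865*I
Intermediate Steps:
√(-4301 + N) = √(-4301 + 2942) = √(-1359) = 3*I*√151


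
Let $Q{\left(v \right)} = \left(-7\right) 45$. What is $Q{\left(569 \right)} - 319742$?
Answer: $-320057$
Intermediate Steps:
$Q{\left(v \right)} = -315$
$Q{\left(569 \right)} - 319742 = -315 - 319742 = -320057$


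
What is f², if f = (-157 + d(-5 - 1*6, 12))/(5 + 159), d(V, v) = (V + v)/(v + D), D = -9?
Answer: 55225/60516 ≈ 0.91257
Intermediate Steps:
d(V, v) = (V + v)/(-9 + v) (d(V, v) = (V + v)/(v - 9) = (V + v)/(-9 + v))
f = -235/246 (f = (-157 + ((-5 - 1*6) + 12)/(-9 + 12))/(5 + 159) = (-157 + ((-5 - 6) + 12)/3)/164 = (-157 + (-11 + 12)/3)*(1/164) = (-157 + (⅓)*1)*(1/164) = (-157 + ⅓)*(1/164) = -470/3*1/164 = -235/246 ≈ -0.95528)
f² = (-235/246)² = 55225/60516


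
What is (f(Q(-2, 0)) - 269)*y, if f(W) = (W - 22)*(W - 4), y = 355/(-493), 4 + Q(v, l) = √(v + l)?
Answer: 22365/493 + 710*I*√2/29 ≈ 45.365 + 34.624*I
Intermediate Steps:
Q(v, l) = -4 + √(l + v) (Q(v, l) = -4 + √(v + l) = -4 + √(l + v))
y = -355/493 (y = 355*(-1/493) = -355/493 ≈ -0.72008)
f(W) = (-22 + W)*(-4 + W)
(f(Q(-2, 0)) - 269)*y = ((88 + (-4 + √(0 - 2))² - 26*(-4 + √(0 - 2))) - 269)*(-355/493) = ((88 + (-4 + √(-2))² - 26*(-4 + √(-2))) - 269)*(-355/493) = ((88 + (-4 + I*√2)² - 26*(-4 + I*√2)) - 269)*(-355/493) = ((88 + (-4 + I*√2)² + (104 - 26*I*√2)) - 269)*(-355/493) = ((192 + (-4 + I*√2)² - 26*I*√2) - 269)*(-355/493) = (-77 + (-4 + I*√2)² - 26*I*√2)*(-355/493) = 27335/493 - 355*(-4 + I*√2)²/493 + 9230*I*√2/493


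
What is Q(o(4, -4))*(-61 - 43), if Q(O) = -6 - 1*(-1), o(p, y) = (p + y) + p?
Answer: 520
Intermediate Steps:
o(p, y) = y + 2*p
Q(O) = -5 (Q(O) = -6 + 1 = -5)
Q(o(4, -4))*(-61 - 43) = -5*(-61 - 43) = -5*(-104) = 520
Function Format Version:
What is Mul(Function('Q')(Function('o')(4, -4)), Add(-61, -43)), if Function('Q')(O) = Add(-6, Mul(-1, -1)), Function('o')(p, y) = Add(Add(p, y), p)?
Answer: 520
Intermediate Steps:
Function('o')(p, y) = Add(y, Mul(2, p))
Function('Q')(O) = -5 (Function('Q')(O) = Add(-6, 1) = -5)
Mul(Function('Q')(Function('o')(4, -4)), Add(-61, -43)) = Mul(-5, Add(-61, -43)) = Mul(-5, -104) = 520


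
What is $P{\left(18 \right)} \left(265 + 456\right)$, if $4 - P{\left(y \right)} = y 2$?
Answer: $-23072$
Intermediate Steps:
$P{\left(y \right)} = 4 - 2 y$ ($P{\left(y \right)} = 4 - y 2 = 4 - 2 y$)
$P{\left(18 \right)} \left(265 + 456\right) = \left(4 - 36\right) \left(265 + 456\right) = \left(4 - 36\right) 721 = \left(-32\right) 721 = -23072$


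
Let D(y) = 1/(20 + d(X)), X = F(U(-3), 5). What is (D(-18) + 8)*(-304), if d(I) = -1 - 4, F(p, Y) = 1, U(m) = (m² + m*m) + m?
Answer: -36784/15 ≈ -2452.3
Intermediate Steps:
U(m) = m + 2*m² (U(m) = (m² + m²) + m = 2*m² + m = m + 2*m²)
X = 1
d(I) = -5
D(y) = 1/15 (D(y) = 1/(20 - 5) = 1/15)
(D(-18) + 8)*(-304) = (1/15 + 8)*(-304) = (121/15)*(-304) = -36784/15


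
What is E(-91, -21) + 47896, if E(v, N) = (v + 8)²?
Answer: 54785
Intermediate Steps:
E(v, N) = (8 + v)²
E(-91, -21) + 47896 = (8 - 91)² + 47896 = (-83)² + 47896 = 6889 + 47896 = 54785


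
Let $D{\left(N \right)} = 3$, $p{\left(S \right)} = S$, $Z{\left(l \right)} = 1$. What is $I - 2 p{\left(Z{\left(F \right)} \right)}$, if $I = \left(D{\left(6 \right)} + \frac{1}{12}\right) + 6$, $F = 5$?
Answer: $\frac{85}{12} \approx 7.0833$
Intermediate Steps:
$I = \frac{109}{12}$ ($I = \left(3 + \frac{1}{12}\right) + 6 = \frac{37}{12} + 6 = \frac{109}{12} \approx 9.0833$)
$I - 2 p{\left(Z{\left(F \right)} \right)} = \frac{109}{12} - 2 = \frac{85}{12}$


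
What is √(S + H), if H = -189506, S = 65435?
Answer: I*√124071 ≈ 352.24*I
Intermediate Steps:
√(S + H) = √(65435 - 189506) = √(-124071) = I*√124071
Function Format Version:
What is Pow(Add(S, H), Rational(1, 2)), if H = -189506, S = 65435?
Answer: Mul(I, Pow(124071, Rational(1, 2))) ≈ Mul(352.24, I)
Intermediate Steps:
Pow(Add(S, H), Rational(1, 2)) = Pow(Add(65435, -189506), Rational(1, 2)) = Pow(-124071, Rational(1, 2)) = Mul(I, Pow(124071, Rational(1, 2)))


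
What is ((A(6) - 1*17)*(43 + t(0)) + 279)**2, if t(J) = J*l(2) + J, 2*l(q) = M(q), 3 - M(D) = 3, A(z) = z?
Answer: 37636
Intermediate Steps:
M(D) = 0 (M(D) = 3 - 1*3 = 3 - 3 = 0)
l(q) = 0 (l(q) = (1/2)*0 = 0)
t(J) = J (t(J) = J*0 + J = 0 + J = J)
((A(6) - 1*17)*(43 + t(0)) + 279)**2 = ((6 - 1*17)*(43 + 0) + 279)**2 = ((6 - 17)*43 + 279)**2 = (-11*43 + 279)**2 = (-473 + 279)**2 = (-194)**2 = 37636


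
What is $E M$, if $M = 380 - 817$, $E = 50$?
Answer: $-21850$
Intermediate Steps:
$M = -437$
$E M = 50 \left(-437\right) = -21850$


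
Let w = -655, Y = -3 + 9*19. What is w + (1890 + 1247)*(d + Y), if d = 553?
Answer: 2261122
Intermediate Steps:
Y = 168 (Y = -3 + 171 = 168)
w + (1890 + 1247)*(d + Y) = -655 + (1890 + 1247)*(553 + 168) = -655 + 3137*721 = -655 + 2261777 = 2261122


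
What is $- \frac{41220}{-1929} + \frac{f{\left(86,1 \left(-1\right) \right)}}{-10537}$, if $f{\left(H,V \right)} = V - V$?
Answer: $\frac{13740}{643} \approx 21.369$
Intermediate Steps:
$f{\left(H,V \right)} = 0$
$- \frac{41220}{-1929} + \frac{f{\left(86,1 \left(-1\right) \right)}}{-10537} = - \frac{41220}{-1929} + \frac{0}{-10537} = \left(-41220\right) \left(- \frac{1}{1929}\right) + 0 \left(- \frac{1}{10537}\right) = \frac{13740}{643} + 0 = \frac{13740}{643}$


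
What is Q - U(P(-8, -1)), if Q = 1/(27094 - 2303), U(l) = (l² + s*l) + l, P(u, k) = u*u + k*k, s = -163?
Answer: 156307256/24791 ≈ 6305.0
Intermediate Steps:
P(u, k) = k² + u² (P(u, k) = u² + k² = k² + u²)
U(l) = l² - 162*l (U(l) = (l² - 163*l) + l = l² - 162*l)
Q = 1/24791 ≈ 4.0337e-5
Q - U(P(-8, -1)) = 1/24791 - ((-1)² + (-8)²)*(-162 + ((-1)² + (-8)²)) = 1/24791 - (1 + 64)*(-162 + (1 + 64)) = 1/24791 - 65*(-162 + 65) = 1/24791 - 65*(-97) = 1/24791 - 1*(-6305) = 1/24791 + 6305 = 156307256/24791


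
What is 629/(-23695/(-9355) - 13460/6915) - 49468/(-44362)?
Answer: 36139235831327/33655342205 ≈ 1073.8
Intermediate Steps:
629/(-23695/(-9355) - 13460/6915) - 49468/(-44362) = 629/(-23695*(-1/9355) - 13460*1/6915) - 49468*(-1/44362) = 629/(4739/1871 - 2692/1383) + 24734/22181 = 629/(1517305/2587593) + 24734/22181 = 629*(2587593/1517305) + 24734/22181 = 1627595997/1517305 + 24734/22181 = 36139235831327/33655342205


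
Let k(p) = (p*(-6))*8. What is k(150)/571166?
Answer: -3600/285583 ≈ -0.012606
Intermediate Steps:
k(p) = -48*p (k(p) = -6*p*8 = -48*p)
k(150)/571166 = -48*150/571166 = -7200*1/571166 = -3600/285583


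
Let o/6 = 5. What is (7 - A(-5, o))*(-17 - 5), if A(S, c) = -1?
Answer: -176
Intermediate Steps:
o = 30 (o = 6*5 = 30)
(7 - A(-5, o))*(-17 - 5) = (7 - 1*(-1))*(-17 - 5) = (7 + 1)*(-22) = 8*(-22) = -176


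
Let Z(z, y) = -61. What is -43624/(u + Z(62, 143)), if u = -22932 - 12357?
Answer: 3116/2525 ≈ 1.2341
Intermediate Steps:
u = -35289
-43624/(u + Z(62, 143)) = -43624/(-35289 - 61) = -43624/(-35350) = -43624*(-1/35350) = 3116/2525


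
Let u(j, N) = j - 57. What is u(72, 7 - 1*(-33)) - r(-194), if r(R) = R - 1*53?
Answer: 262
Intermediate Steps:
u(j, N) = -57 + j
r(R) = -53 + R (r(R) = R - 53 = -53 + R)
u(72, 7 - 1*(-33)) - r(-194) = (-57 + 72) - (-53 - 194) = 15 - 1*(-247) = 15 + 247 = 262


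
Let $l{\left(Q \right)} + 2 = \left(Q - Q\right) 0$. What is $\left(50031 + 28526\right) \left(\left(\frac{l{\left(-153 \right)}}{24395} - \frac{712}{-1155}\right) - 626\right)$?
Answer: $- \frac{2326468845152}{47355} \approx -4.9128 \cdot 10^{7}$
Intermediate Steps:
$l{\left(Q \right)} = -2$ ($l{\left(Q \right)} = -2 + \left(Q - Q\right) 0 = -2 + 0 \cdot 0 = -2 + 0 = -2$)
$\left(50031 + 28526\right) \left(\left(\frac{l{\left(-153 \right)}}{24395} - \frac{712}{-1155}\right) - 626\right) = \left(50031 + 28526\right) \left(\left(- \frac{2}{24395} - \frac{712}{-1155}\right) - 626\right) = 78557 \left(\left(\left(-2\right) \frac{1}{24395} - - \frac{712}{1155}\right) - 626\right) = 78557 \left(\left(- \frac{2}{24395} + \frac{712}{1155}\right) - 626\right) = 78557 \left(\frac{496198}{805035} - 626\right) = 78557 \left(- \frac{503455712}{805035}\right) = - \frac{2326468845152}{47355}$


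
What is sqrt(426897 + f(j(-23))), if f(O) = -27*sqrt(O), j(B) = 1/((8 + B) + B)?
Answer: 3*sqrt(68493252 - 114*I*sqrt(38))/38 ≈ 653.37 - 0.0033518*I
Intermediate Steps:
j(B) = 1/(8 + 2*B)
sqrt(426897 + f(j(-23))) = sqrt(426897 - 27*sqrt(2)*(I*sqrt(19)/19)/2) = sqrt(426897 - 27*I*sqrt(38)/38)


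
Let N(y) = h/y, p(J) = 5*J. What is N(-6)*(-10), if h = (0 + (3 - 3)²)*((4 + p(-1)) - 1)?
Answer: 0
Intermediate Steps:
h = 0 (h = (0 + (3 - 3)²)*((4 + 5*(-1)) - 1) = (0 + 0²)*((4 - 5) - 1) = (0 + 0)*(-1 - 1) = 0*(-2) = 0)
N(y) = 0 (N(y) = 0/y = 0)
N(-6)*(-10) = 0*(-10) = 0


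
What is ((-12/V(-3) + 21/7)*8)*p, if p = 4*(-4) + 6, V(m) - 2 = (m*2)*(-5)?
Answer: -210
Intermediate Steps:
V(m) = 2 - 10*m (V(m) = 2 + (m*2)*(-5) = 2 + (2*m)*(-5) = 2 - 10*m)
p = -10 (p = -16 + 6 = -10)
((-12/V(-3) + 21/7)*8)*p = ((-12/(2 - 10*(-3)) + 21/7)*8)*(-10) = ((-12/(2 + 30) + 21*(⅐))*8)*(-10) = ((-12/32 + 3)*8)*(-10) = ((-12*1/32 + 3)*8)*(-10) = ((-3/8 + 3)*8)*(-10) = ((21/8)*8)*(-10) = 21*(-10) = -210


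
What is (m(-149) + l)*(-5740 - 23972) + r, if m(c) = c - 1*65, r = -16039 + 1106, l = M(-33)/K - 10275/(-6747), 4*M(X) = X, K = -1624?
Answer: 5750698595321/913094 ≈ 6.2980e+6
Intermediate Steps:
M(X) = X/4
l = 22323017/14609504 (l = ((¼)*(-33))/(-1624) - 10275/(-6747) = -33/4*(-1/1624) - 10275*(-1/6747) = 33/6496 + 3425/2249 = 22323017/14609504 ≈ 1.5280)
r = -14933
m(c) = -65 + c (m(c) = c - 65 = -65 + c)
(m(-149) + l)*(-5740 - 23972) + r = ((-65 - 149) + 22323017/14609504)*(-5740 - 23972) - 14933 = (-214 + 22323017/14609504)*(-29712) - 14933 = -3104110839/14609504*(-29712) - 14933 = 5764333828023/913094 - 14933 = 5750698595321/913094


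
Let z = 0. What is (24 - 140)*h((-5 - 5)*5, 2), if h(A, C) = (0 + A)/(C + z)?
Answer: 2900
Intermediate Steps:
h(A, C) = A/C (h(A, C) = (0 + A)/(C + 0) = A/C)
(24 - 140)*h((-5 - 5)*5, 2) = (24 - 140)*(((-5 - 5)*5)/2) = -116*(-10*5)/2 = -(-5800)/2 = -116*(-25) = 2900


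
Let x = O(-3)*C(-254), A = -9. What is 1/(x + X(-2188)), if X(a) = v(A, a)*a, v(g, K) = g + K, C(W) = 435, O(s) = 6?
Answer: 1/4809646 ≈ 2.0792e-7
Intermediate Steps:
v(g, K) = K + g
X(a) = a*(-9 + a) (X(a) = (a - 9)*a = (-9 + a)*a = a*(-9 + a))
x = 2610 (x = 6*435 = 2610)
1/(x + X(-2188)) = 1/(2610 - 2188*(-9 - 2188)) = 1/(2610 - 2188*(-2197)) = 1/(2610 + 4807036) = 1/4809646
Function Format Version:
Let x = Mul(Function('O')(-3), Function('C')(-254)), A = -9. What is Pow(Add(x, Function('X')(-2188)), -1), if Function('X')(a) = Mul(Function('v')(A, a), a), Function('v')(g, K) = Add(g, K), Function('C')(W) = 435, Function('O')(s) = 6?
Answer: Rational(1, 4809646) ≈ 2.0792e-7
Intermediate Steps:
Function('v')(g, K) = Add(K, g)
Function('X')(a) = Mul(a, Add(-9, a)) (Function('X')(a) = Mul(Add(a, -9), a) = Mul(Add(-9, a), a) = Mul(a, Add(-9, a)))
x = 2610 (x = Mul(6, 435) = 2610)
Pow(Add(x, Function('X')(-2188)), -1) = Pow(Add(2610, Mul(-2188, Add(-9, -2188))), -1) = Pow(Add(2610, Mul(-2188, -2197)), -1) = Pow(Add(2610, 4807036), -1) = Pow(4809646, -1) = Rational(1, 4809646)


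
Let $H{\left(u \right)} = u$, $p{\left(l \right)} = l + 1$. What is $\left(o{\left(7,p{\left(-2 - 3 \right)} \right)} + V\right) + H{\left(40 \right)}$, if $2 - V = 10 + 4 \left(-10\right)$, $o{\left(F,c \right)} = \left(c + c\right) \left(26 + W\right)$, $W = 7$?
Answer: $-192$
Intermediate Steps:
$p{\left(l \right)} = 1 + l$
$o{\left(F,c \right)} = 66 c$ ($o{\left(F,c \right)} = \left(c + c\right) \left(26 + 7\right) = 2 c 33 = 66 c$)
$V = 32$ ($V = 2 - \left(10 + 4 \left(-10\right)\right) = 2 - \left(10 - 40\right) = 2 - -30 = 2 + 30 = 32$)
$\left(o{\left(7,p{\left(-2 - 3 \right)} \right)} + V\right) + H{\left(40 \right)} = \left(66 \left(1 - 5\right) + 32\right) + 40 = \left(66 \left(-4\right) + 32\right) + 40 = \left(-264 + 32\right) + 40 = -232 + 40 = -192$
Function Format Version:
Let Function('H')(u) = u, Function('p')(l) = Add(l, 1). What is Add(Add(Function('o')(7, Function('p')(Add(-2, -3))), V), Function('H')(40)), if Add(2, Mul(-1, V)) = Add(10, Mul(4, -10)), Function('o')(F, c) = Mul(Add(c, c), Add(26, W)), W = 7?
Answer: -192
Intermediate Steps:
Function('p')(l) = Add(1, l)
Function('o')(F, c) = Mul(66, c) (Function('o')(F, c) = Mul(Add(c, c), Add(26, 7)) = Mul(Mul(2, c), 33) = Mul(66, c))
V = 32 (V = Add(2, Mul(-1, Add(10, Mul(4, -10)))) = Add(2, Mul(-1, Add(10, -40))) = Add(2, Mul(-1, -30)) = Add(2, 30) = 32)
Add(Add(Function('o')(7, Function('p')(Add(-2, -3))), V), Function('H')(40)) = Add(Add(Mul(66, Add(1, Add(-2, -3))), 32), 40) = Add(Add(Mul(66, Add(1, -5)), 32), 40) = Add(Add(Mul(66, -4), 32), 40) = Add(Add(-264, 32), 40) = Add(-232, 40) = -192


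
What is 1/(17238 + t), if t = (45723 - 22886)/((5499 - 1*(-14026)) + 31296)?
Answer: 50821/876075235 ≈ 5.8010e-5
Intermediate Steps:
t = 22837/50821 (t = 22837/((5499 + 14026) + 31296) = 22837/(19525 + 31296) = 22837/50821 ≈ 0.44936)
1/(17238 + t) = 1/(17238 + 22837/50821) = 1/(876075235/50821) = 50821/876075235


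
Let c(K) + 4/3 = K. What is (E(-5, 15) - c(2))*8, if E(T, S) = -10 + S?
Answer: 104/3 ≈ 34.667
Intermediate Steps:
c(K) = -4/3 + K
(E(-5, 15) - c(2))*8 = ((-10 + 15) - (-4/3 + 2))*8 = (5 - 1*⅔)*8 = (5 - ⅔)*8 = (13/3)*8 = 104/3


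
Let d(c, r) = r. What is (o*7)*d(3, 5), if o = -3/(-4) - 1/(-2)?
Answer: 175/4 ≈ 43.750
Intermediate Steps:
o = 5/4 (o = -3*(-1/4) - 1*(-1/2) = 3/4 + 1/2 = 5/4 ≈ 1.2500)
(o*7)*d(3, 5) = ((5/4)*7)*5 = (35/4)*5 = 175/4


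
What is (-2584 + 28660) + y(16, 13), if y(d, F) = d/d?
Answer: 26077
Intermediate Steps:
y(d, F) = 1
(-2584 + 28660) + y(16, 13) = (-2584 + 28660) + 1 = 26076 + 1 = 26077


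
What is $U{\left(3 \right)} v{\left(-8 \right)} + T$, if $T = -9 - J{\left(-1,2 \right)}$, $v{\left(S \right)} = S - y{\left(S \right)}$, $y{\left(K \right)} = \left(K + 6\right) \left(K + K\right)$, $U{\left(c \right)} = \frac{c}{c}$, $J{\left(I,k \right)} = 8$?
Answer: $-57$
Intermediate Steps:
$U{\left(c \right)} = 1$
$y{\left(K \right)} = 2 K \left(6 + K\right)$ ($y{\left(K \right)} = \left(6 + K\right) 2 K = 2 K \left(6 + K\right)$)
$v{\left(S \right)} = S - 2 S \left(6 + S\right)$
$T = -17$ ($T = -9 - 8 = -17$)
$U{\left(3 \right)} v{\left(-8 \right)} + T = 1 \left(- 8 \left(-11 - -16\right)\right) - 17 = 1 \left(- 8 \left(-11 + 16\right)\right) - 17 = 1 \left(\left(-8\right) 5\right) - 17 = 1 \left(-40\right) - 17 = -40 - 17 = -57$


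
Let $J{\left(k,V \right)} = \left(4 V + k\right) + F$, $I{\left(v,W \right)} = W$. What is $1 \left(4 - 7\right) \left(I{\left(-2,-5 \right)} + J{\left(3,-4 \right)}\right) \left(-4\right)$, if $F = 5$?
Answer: $-156$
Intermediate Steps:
$J{\left(k,V \right)} = 5 + k + 4 V$ ($J{\left(k,V \right)} = \left(4 V + k\right) + 5 = \left(k + 4 V\right) + 5 = 5 + k + 4 V$)
$1 \left(4 - 7\right) \left(I{\left(-2,-5 \right)} + J{\left(3,-4 \right)}\right) \left(-4\right) = 1 \left(4 - 7\right) \left(-5 + \left(5 + 3 + 4 \left(-4\right)\right)\right) \left(-4\right) = 1 \left(-3\right) \left(-5 + \left(5 + 3 - 16\right)\right) \left(-4\right) = - 3 \left(-5 - 8\right) \left(-4\right) = - 3 \left(\left(-13\right) \left(-4\right)\right) = \left(-3\right) 52 = -156$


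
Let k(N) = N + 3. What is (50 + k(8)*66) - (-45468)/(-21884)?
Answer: 4234129/5471 ≈ 773.92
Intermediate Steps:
k(N) = 3 + N
(50 + k(8)*66) - (-45468)/(-21884) = (50 + (3 + 8)*66) - (-45468)/(-21884) = (50 + 11*66) - (-45468)*(-1)/21884 = (50 + 726) - 1*11367/5471 = 776 - 11367/5471 = 4234129/5471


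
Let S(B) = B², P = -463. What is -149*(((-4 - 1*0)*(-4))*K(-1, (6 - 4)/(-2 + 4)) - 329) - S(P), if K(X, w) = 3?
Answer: -172500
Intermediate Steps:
-149*(((-4 - 1*0)*(-4))*K(-1, (6 - 4)/(-2 + 4)) - 329) - S(P) = -149*(((-4 - 1*0)*(-4))*3 - 329) - 1*(-463)² = -149*(((-4 + 0)*(-4))*3 - 329) - 1*214369 = -149*(-4*(-4)*3 - 329) - 214369 = -149*(16*3 - 329) - 214369 = -149*(48 - 329) - 214369 = -149*(-281) - 214369 = 41869 - 214369 = -172500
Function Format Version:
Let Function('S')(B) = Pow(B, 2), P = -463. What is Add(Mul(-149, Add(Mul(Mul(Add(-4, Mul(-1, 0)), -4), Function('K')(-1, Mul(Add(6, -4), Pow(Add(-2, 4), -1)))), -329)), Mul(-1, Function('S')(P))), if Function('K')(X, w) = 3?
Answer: -172500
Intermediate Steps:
Add(Mul(-149, Add(Mul(Mul(Add(-4, Mul(-1, 0)), -4), Function('K')(-1, Mul(Add(6, -4), Pow(Add(-2, 4), -1)))), -329)), Mul(-1, Function('S')(P))) = Add(Mul(-149, Add(Mul(Mul(Add(-4, Mul(-1, 0)), -4), 3), -329)), Mul(-1, Pow(-463, 2))) = Add(Mul(-149, Add(Mul(Mul(Add(-4, 0), -4), 3), -329)), Mul(-1, 214369)) = Add(Mul(-149, Add(Mul(Mul(-4, -4), 3), -329)), -214369) = Add(Mul(-149, Add(Mul(16, 3), -329)), -214369) = Add(Mul(-149, Add(48, -329)), -214369) = Add(Mul(-149, -281), -214369) = Add(41869, -214369) = -172500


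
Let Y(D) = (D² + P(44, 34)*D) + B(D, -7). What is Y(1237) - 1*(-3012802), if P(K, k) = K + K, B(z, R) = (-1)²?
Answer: 4651828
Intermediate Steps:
B(z, R) = 1
P(K, k) = 2*K
Y(D) = 1 + D² + 88*D (Y(D) = (D² + (2*44)*D) + 1 = (D² + 88*D) + 1 = 1 + D² + 88*D)
Y(1237) - 1*(-3012802) = (1 + 1237² + 88*1237) - 1*(-3012802) = (1 + 1530169 + 108856) + 3012802 = 1639026 + 3012802 = 4651828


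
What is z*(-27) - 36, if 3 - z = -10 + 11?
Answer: -90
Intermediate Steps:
z = 2 (z = 3 - (-10 + 11) = 3 - 1*1 = 3 - 1 = 2)
z*(-27) - 36 = 2*(-27) - 36 = -54 - 36 = -90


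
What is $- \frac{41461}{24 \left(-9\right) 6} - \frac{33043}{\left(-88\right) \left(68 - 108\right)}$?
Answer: $\frac{6444937}{285120} \approx 22.604$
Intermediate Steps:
$- \frac{41461}{24 \left(-9\right) 6} - \frac{33043}{\left(-88\right) \left(68 - 108\right)} = - \frac{41461}{\left(-216\right) 6} - \frac{33043}{\left(-88\right) \left(-40\right)} = - \frac{41461}{-1296} - \frac{33043}{3520} = \left(-41461\right) \left(- \frac{1}{1296}\right) - \frac{33043}{3520} = \frac{41461}{1296} - \frac{33043}{3520} = \frac{6444937}{285120}$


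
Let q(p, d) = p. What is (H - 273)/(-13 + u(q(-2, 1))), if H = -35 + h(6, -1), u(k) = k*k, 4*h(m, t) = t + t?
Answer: 617/18 ≈ 34.278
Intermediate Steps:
h(m, t) = t/2 (h(m, t) = (t + t)/4 = (2*t)/4 = t/2)
u(k) = k²
H = -71/2 (H = -35 + (½)*(-1) = -35 - ½ = -71/2 ≈ -35.500)
(H - 273)/(-13 + u(q(-2, 1))) = (-71/2 - 273)/(-13 + (-2)²) = -617/(2*(-13 + 4)) = -617/2/(-9) = -617/2*(-⅑) = 617/18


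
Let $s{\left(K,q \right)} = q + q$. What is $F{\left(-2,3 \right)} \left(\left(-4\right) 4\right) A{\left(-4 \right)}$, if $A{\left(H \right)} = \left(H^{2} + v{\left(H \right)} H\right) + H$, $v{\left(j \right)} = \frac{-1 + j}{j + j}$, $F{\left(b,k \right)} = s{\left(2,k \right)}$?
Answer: $-912$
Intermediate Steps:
$s{\left(K,q \right)} = 2 q$
$F{\left(b,k \right)} = 2 k$
$v{\left(j \right)} = \frac{-1 + j}{2 j}$
$A{\left(H \right)} = - \frac{1}{2} + H^{2} + \frac{3 H}{2}$ ($A{\left(H \right)} = \left(H^{2} + \frac{-1 + H}{2 H} H\right) + H = \left(H^{2} + \left(- \frac{1}{2} + \frac{H}{2}\right)\right) + H = \left(- \frac{1}{2} + H^{2} + \frac{H}{2}\right) + H = - \frac{1}{2} + H^{2} + \frac{3 H}{2}$)
$F{\left(-2,3 \right)} \left(\left(-4\right) 4\right) A{\left(-4 \right)} = 2 \cdot 3 \left(\left(-4\right) 4\right) \left(- \frac{1}{2} + \frac{1}{2} \left(-4\right) - 4 \left(1 - 4\right)\right) = 6 \left(-16\right) \left(- \frac{1}{2} - 2 - -12\right) = - 96 \left(- \frac{1}{2} - 2 + 12\right) = \left(-96\right) \frac{19}{2} = -912$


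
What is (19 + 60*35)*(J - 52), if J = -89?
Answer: -298779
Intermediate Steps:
(19 + 60*35)*(J - 52) = (19 + 60*35)*(-89 - 52) = (19 + 2100)*(-141) = 2119*(-141) = -298779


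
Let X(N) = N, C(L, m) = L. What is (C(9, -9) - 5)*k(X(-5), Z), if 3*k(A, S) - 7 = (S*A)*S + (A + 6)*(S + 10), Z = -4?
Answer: -268/3 ≈ -89.333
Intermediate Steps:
k(A, S) = 7/3 + A*S**2/3 + (6 + A)*(10 + S)/3 (k(A, S) = 7/3 + ((S*A)*S + (A + 6)*(S + 10))/3 = 7/3 + ((A*S)*S + (6 + A)*(10 + S))/3 = 7/3 + (A*S**2 + (6 + A)*(10 + S))/3 = 7/3 + (A*S**2/3 + (6 + A)*(10 + S)/3) = 7/3 + A*S**2/3 + (6 + A)*(10 + S)/3)
(C(9, -9) - 5)*k(X(-5), Z) = (9 - 5)*(67/3 + 2*(-4) + (10/3)*(-5) + (1/3)*(-5)*(-4) + (1/3)*(-5)*(-4)**2) = 4*(67/3 - 8 - 50/3 + 20/3 + (1/3)*(-5)*16) = 4*(67/3 - 8 - 50/3 + 20/3 - 80/3) = 4*(-67/3) = -268/3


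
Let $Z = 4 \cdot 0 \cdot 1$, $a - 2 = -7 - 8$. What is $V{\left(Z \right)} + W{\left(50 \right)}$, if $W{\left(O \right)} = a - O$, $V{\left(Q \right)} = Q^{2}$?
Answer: $-63$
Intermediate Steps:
$a = -13$ ($a = 2 - 15 = -13$)
$Z = 0$ ($Z = 0 \cdot 1 = 0$)
$W{\left(O \right)} = -13 - O$
$V{\left(Z \right)} + W{\left(50 \right)} = 0^{2} - 63 = 0 - 63 = -63$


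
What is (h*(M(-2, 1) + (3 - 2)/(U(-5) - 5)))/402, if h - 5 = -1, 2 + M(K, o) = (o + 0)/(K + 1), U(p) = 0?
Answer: -32/1005 ≈ -0.031841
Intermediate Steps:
M(K, o) = -2 + o/(1 + K) (M(K, o) = -2 + (o + 0)/(K + 1) = -2 + o/(1 + K))
h = 4 (h = 5 - 1 = 4)
(h*(M(-2, 1) + (3 - 2)/(U(-5) - 5)))/402 = (4*((-2 + 1 - 2*(-2))/(1 - 2) + (3 - 2)/(0 - 5)))/402 = (4*((-2 + 1 + 4)/(-1) + 1/(-5)))*(1/402) = (4*(-1*3 + 1*(-⅕)))*(1/402) = (4*(-3 - ⅕))*(1/402) = (4*(-16/5))*(1/402) = -64/5*1/402 = -32/1005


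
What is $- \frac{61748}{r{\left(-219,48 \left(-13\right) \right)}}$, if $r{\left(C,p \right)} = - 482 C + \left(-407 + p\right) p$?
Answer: $- \frac{30874}{374451} \approx -0.082451$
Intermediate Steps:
$r{\left(C,p \right)} = - 482 C + p \left(-407 + p\right)$
$- \frac{61748}{r{\left(-219,48 \left(-13\right) \right)}} = - \frac{61748}{\left(48 \left(-13\right)\right)^{2} - -105558 - 407 \cdot 48 \left(-13\right)} = - \frac{61748}{\left(-624\right)^{2} + 105558 - -253968} = - \frac{61748}{389376 + 105558 + 253968} = - \frac{61748}{748902} = \left(-61748\right) \frac{1}{748902} = - \frac{30874}{374451}$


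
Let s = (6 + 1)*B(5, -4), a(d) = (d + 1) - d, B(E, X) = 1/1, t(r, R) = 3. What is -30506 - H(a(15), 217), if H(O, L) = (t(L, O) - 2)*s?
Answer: -30513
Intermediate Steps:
B(E, X) = 1
a(d) = 1 (a(d) = (1 + d) - d = 1)
s = 7 (s = (6 + 1)*1 = 7*1 = 7)
H(O, L) = 7 (H(O, L) = (3 - 2)*7 = 1*7 = 7)
-30506 - H(a(15), 217) = -30506 - 1*7 = -30506 - 7 = -30513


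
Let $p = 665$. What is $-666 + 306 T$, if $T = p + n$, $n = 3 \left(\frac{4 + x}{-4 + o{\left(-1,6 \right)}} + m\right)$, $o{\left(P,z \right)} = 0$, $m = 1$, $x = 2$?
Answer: $202365$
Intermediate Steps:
$n = - \frac{3}{2}$ ($n = 3 \left(\frac{4 + 2}{-4 + 0} + 1\right) = 3 \left(\frac{6}{-4} + 1\right) = 3 \left(6 \left(- \frac{1}{4}\right) + 1\right) = 3 \left(- \frac{3}{2} + 1\right) = 3 \left(- \frac{1}{2}\right) = - \frac{3}{2} \approx -1.5$)
$T = \frac{1327}{2}$ ($T = 665 - \frac{3}{2} = \frac{1327}{2} \approx 663.5$)
$-666 + 306 T = -666 + 306 \cdot \frac{1327}{2} = -666 + 203031 = 202365$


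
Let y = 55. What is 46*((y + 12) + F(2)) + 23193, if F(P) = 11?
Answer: 26781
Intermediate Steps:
46*((y + 12) + F(2)) + 23193 = 46*((55 + 12) + 11) + 23193 = 46*(67 + 11) + 23193 = 46*78 + 23193 = 3588 + 23193 = 26781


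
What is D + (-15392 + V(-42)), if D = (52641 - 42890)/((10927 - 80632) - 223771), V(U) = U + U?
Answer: -4541844327/293476 ≈ -15476.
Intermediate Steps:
V(U) = 2*U
D = -9751/293476 (D = 9751/(-69705 - 223771) = 9751/(-293476) = 9751*(-1/293476) = -9751/293476 ≈ -0.033226)
D + (-15392 + V(-42)) = -9751/293476 + (-15392 + 2*(-42)) = -9751/293476 + (-15392 - 84) = -9751/293476 - 15476 = -4541844327/293476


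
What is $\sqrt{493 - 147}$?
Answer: $\sqrt{346} \approx 18.601$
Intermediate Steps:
$\sqrt{493 - 147} = \sqrt{346}$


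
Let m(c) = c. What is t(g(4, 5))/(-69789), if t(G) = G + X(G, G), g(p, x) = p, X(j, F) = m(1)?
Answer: -5/69789 ≈ -7.1645e-5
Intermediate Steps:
X(j, F) = 1
t(G) = 1 + G (t(G) = G + 1 = 1 + G)
t(g(4, 5))/(-69789) = (1 + 4)/(-69789) = 5*(-1/69789) = -5/69789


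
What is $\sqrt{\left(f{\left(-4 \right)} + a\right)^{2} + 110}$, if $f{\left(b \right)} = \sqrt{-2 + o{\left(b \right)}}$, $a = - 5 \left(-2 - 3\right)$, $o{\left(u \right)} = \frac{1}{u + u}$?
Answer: $\frac{\sqrt{11726 + 200 i \sqrt{34}}}{4} \approx 27.105 + 1.3445 i$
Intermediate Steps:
$o{\left(u \right)} = \frac{1}{2 u}$
$a = 25$ ($a = \left(-5\right) \left(-5\right) = 25$)
$f{\left(b \right)} = \sqrt{-2 + \frac{1}{2 b}}$
$\sqrt{\left(f{\left(-4 \right)} + a\right)^{2} + 110} = \sqrt{\left(\frac{\sqrt{-8 + \frac{2}{-4}}}{2} + 25\right)^{2} + 110} = \sqrt{\left(\frac{\sqrt{-8 + 2 \left(- \frac{1}{4}\right)}}{2} + 25\right)^{2} + 110} = \sqrt{\left(\frac{\sqrt{-8 - \frac{1}{2}}}{2} + 25\right)^{2} + 110} = \sqrt{\left(\frac{\sqrt{- \frac{17}{2}}}{2} + 25\right)^{2} + 110} = \sqrt{\left(\frac{\frac{1}{2} i \sqrt{34}}{2} + 25\right)^{2} + 110} = \sqrt{\left(\frac{i \sqrt{34}}{4} + 25\right)^{2} + 110} = \sqrt{\left(25 + \frac{i \sqrt{34}}{4}\right)^{2} + 110} = \sqrt{110 + \left(25 + \frac{i \sqrt{34}}{4}\right)^{2}}$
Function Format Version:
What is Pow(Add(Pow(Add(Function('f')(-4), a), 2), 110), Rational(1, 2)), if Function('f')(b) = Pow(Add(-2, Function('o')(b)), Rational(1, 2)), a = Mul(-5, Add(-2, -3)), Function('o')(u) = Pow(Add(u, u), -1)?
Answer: Mul(Rational(1, 4), Pow(Add(11726, Mul(200, I, Pow(34, Rational(1, 2)))), Rational(1, 2))) ≈ Add(27.105, Mul(1.3445, I))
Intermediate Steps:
Function('o')(u) = Mul(Rational(1, 2), Pow(u, -1)) (Function('o')(u) = Pow(Mul(2, u), -1) = Mul(Rational(1, 2), Pow(u, -1)))
a = 25 (a = Mul(-5, -5) = 25)
Function('f')(b) = Pow(Add(-2, Mul(Rational(1, 2), Pow(b, -1))), Rational(1, 2))
Pow(Add(Pow(Add(Function('f')(-4), a), 2), 110), Rational(1, 2)) = Pow(Add(Pow(Add(Mul(Rational(1, 2), Pow(Add(-8, Mul(2, Pow(-4, -1))), Rational(1, 2))), 25), 2), 110), Rational(1, 2)) = Pow(Add(Pow(Add(Mul(Rational(1, 2), Pow(Add(-8, Mul(2, Rational(-1, 4))), Rational(1, 2))), 25), 2), 110), Rational(1, 2)) = Pow(Add(Pow(Add(Mul(Rational(1, 2), Pow(Add(-8, Rational(-1, 2)), Rational(1, 2))), 25), 2), 110), Rational(1, 2)) = Pow(Add(Pow(Add(Mul(Rational(1, 2), Pow(Rational(-17, 2), Rational(1, 2))), 25), 2), 110), Rational(1, 2)) = Pow(Add(Pow(Add(Mul(Rational(1, 2), Mul(Rational(1, 2), I, Pow(34, Rational(1, 2)))), 25), 2), 110), Rational(1, 2)) = Pow(Add(Pow(Add(Mul(Rational(1, 4), I, Pow(34, Rational(1, 2))), 25), 2), 110), Rational(1, 2)) = Pow(Add(Pow(Add(25, Mul(Rational(1, 4), I, Pow(34, Rational(1, 2)))), 2), 110), Rational(1, 2)) = Pow(Add(110, Pow(Add(25, Mul(Rational(1, 4), I, Pow(34, Rational(1, 2)))), 2)), Rational(1, 2))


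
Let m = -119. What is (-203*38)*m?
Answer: 917966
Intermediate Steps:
(-203*38)*m = -203*38*(-119) = -7714*(-119) = 917966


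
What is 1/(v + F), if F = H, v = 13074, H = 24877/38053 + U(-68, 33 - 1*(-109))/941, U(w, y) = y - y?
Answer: 38053/497529799 ≈ 7.6484e-5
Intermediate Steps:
U(w, y) = 0
H = 24877/38053 (H = 24877/38053 + 0/941 = 24877*(1/38053) + 0*(1/941) = 24877/38053 + 0 = 24877/38053 ≈ 0.65375)
F = 24877/38053 ≈ 0.65375
1/(v + F) = 1/(13074 + 24877/38053) = 1/(497529799/38053) = 38053/497529799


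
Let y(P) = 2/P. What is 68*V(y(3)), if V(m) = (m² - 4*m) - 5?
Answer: -4420/9 ≈ -491.11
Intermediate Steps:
V(m) = -5 + m² - 4*m
68*V(y(3)) = 68*(-5 + (2/3)² - 8/3) = 68*(-5 + (2*(⅓))² - 8/3) = 68*(-5 + (⅔)² - 4*⅔) = 68*(-5 + 4/9 - 8/3) = 68*(-65/9) = -4420/9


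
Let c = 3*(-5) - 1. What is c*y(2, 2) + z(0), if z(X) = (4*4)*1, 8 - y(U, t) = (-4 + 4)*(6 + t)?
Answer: -112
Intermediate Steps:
c = -16 (c = -15 - 1 = -16)
y(U, t) = 8 (y(U, t) = 8 - (-4 + 4)*(6 + t) = 8 - 0*(6 + t) = 8 - 1*0 = 8 + 0 = 8)
z(X) = 16 (z(X) = 16*1 = 16)
c*y(2, 2) + z(0) = -16*8 + 16 = -128 + 16 = -112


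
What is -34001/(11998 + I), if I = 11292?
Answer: -34001/23290 ≈ -1.4599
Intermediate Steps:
-34001/(11998 + I) = -34001/(11998 + 11292) = -34001/23290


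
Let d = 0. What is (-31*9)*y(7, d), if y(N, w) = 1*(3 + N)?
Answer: -2790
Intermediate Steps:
y(N, w) = 3 + N
(-31*9)*y(7, d) = (-31*9)*(3 + 7) = -279*10 = -2790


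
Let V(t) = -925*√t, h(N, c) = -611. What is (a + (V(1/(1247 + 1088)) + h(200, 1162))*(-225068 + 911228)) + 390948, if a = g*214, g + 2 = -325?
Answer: -418922790 - 126939600*√2335/467 ≈ -4.3206e+8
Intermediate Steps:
g = -327 (g = -2 - 325 = -327)
a = -69978 (a = -327*214 = -69978)
(a + (V(1/(1247 + 1088)) + h(200, 1162))*(-225068 + 911228)) + 390948 = (-69978 + (-925/√(1247 + 1088) - 611)*(-225068 + 911228)) + 390948 = (-69978 + (-925*√2335/2335 - 611)*686160) + 390948 = (-69978 + (-185*√2335/467 - 611)*686160) + 390948 = (-69978 + (-611 - 185*√2335/467)*686160) + 390948 = (-69978 + (-419243760 - 126939600*√2335/467)) + 390948 = (-419313738 - 126939600*√2335/467) + 390948 = -418922790 - 126939600*√2335/467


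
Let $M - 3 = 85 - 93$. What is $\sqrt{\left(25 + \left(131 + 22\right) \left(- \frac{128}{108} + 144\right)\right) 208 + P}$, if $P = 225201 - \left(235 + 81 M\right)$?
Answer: $\frac{\sqrt{42979587}}{3} \approx 2185.3$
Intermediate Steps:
$M = -5$ ($M = 3 + \left(85 - 93\right) = 3 - 8 = -5$)
$P = 225371$ ($P = 225201 - -170 = 225201 + \left(405 - 235\right) = 225201 + 170 = 225371$)
$\sqrt{\left(25 + \left(131 + 22\right) \left(- \frac{128}{108} + 144\right)\right) 208 + P} = \sqrt{\left(25 + \left(131 + 22\right) \left(- \frac{128}{108} + 144\right)\right) 208 + 225371} = \sqrt{\left(25 + 153 \left(\left(-128\right) \frac{1}{108} + 144\right)\right) 208 + 225371} = \sqrt{\left(25 + 153 \left(- \frac{32}{27} + 144\right)\right) 208 + 225371} = \sqrt{\left(25 + 153 \cdot \frac{3856}{27}\right) 208 + 225371} = \sqrt{\left(25 + \frac{65552}{3}\right) 208 + 225371} = \sqrt{\frac{65627}{3} \cdot 208 + 225371} = \sqrt{\frac{13650416}{3} + 225371} = \sqrt{\frac{14326529}{3}} = \frac{\sqrt{42979587}}{3}$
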